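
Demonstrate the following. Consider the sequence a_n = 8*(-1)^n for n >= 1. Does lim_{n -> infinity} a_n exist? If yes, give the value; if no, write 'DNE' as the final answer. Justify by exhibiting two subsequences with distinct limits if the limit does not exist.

Examine the behaviour of a_n along subsequences.
Even-n subsequence a_{2k} = 8 -> 8. Odd-n subsequence a_{2k+1} = -8 -> -8.
Since these two subsequential limits are 8 and -8, distinct, the full sequence cannot converge (a convergent sequence has all subsequences tending to the same limit). So lim a_n does not exist.

DNE


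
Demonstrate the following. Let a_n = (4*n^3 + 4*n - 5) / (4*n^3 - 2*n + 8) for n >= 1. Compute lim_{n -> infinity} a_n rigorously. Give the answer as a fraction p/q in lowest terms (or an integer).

Divide numerator and denominator by n^3, the highest power:
numerator / n^3 = 4 + 4/n^2 - 5/n^3
denominator / n^3 = 4 - 2/n^2 + 8/n^3
As n -> infinity, all terms of the form c/n^k (k >= 1) tend to 0.
So numerator / n^3 -> 4 and denominator / n^3 -> 4.
Therefore lim a_n = 1.

1


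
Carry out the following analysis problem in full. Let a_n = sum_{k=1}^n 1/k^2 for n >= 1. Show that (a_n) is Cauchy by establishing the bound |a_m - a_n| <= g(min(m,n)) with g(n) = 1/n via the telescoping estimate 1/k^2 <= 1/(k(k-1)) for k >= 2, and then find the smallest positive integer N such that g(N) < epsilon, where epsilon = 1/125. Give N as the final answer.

For m > n >= 1: |a_m - a_n| = sum_{k=n+1}^m 1/k^2.
Use 1/k^2 <= 1/(k(k-1)) = 1/(k-1) - 1/k for k >= 2:
sum_{k=n+1}^m 1/k^2 <= sum_{k=n+1}^m (1/(k-1) - 1/k) = 1/n - 1/m <= 1/n.
By symmetry the same bound holds with n,m swapped, so |a_m - a_n| <= 1/min(m,n) = g(min(m,n)). Since g(n) -> 0, (a_n) is Cauchy.
Now solve g(N) < 1/125: 1/N < 1/125 <=> N > 1/(1/125) = 125.
The smallest integer strictly greater than 125 is N = 126.
Check: g(126) = 1/126 < 1/125; g(125) = 1/125 >= 1/125. So N = 126.

126


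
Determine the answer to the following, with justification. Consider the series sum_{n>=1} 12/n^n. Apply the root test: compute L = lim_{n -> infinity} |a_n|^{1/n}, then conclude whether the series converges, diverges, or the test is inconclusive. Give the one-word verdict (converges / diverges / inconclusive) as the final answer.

Let a_n denote the general term. Form |a_n|^(1/n) and simplify:
|a_n|^(1/n) = 12^(1/n)/n
Take the limit as n -> infinity: L = 0.
Since L = 0 < 1, the root test implies convergence.

converges


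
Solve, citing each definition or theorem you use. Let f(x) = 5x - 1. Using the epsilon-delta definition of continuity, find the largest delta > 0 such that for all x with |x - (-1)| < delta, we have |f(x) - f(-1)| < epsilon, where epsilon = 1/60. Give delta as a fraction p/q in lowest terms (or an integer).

We compute f(-1) = 5*(-1) - 1 = -6.
|f(x) - f(-1)| = |5x - 1 - (-6)| = |5(x - (-1))| = 5|x - (-1)|.
We need 5|x - (-1)| < 1/60, i.e. |x - (-1)| < 1/60 / 5 = 1/300.
So any delta <= 1/300 works. Conversely, if delta > 1/300, then x = -1 + 1/300 satisfies |x - (-1)| = 1/300 < delta but |f(x) - f(-1)| = 5 * 1/300 = 1/60, which is not < 1/60; so no larger delta works.
Hence the largest such delta is 1/300.

1/300


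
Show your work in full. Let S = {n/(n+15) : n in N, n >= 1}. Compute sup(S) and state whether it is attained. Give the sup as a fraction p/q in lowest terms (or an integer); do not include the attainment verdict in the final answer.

Analysis:
- Values: 1/16, 2/17, 1/6, 4/19, ... strictly increasing.
- Minimum is 1/16 (n=1); inf = 1/16 (attained).
- n/(n+15) = 1 - 15/(n+15) -> 1 from below as n -> infinity, and never equals 1.
- So sup = 1 (not attained).
Conclusion: sup(S) = 1, not attained in S.

1


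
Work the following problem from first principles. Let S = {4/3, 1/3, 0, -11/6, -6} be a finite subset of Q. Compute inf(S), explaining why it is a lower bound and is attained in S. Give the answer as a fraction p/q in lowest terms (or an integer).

S is finite, so inf(S) = min(S).
Sorted increasing:
-6, -11/6, 0, 1/3, 4/3
The extremum is -6.
For every x in S, x >= -6. And -6 is in S, so it is attained.
Therefore inf(S) = -6.

-6


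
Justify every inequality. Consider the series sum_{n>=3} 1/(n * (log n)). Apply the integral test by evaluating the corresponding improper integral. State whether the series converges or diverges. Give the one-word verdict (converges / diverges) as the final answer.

Let f(x) = 1/(x*log(x)). Then f is positive, continuous, and decreasing on [3, infinity), so the integral test applies.
Compute the improper integral int_{3}^infinity f(x) dx:
  antiderivative F(x) = log(log(x)).
  F(x) = log(log(x)) -> infinity as x -> infinity. The integral diverges, so by the integral test, the series diverges.

diverges


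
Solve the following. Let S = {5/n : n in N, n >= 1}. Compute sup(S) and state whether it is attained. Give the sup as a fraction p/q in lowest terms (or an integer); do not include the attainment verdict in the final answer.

Analysis:
- Values: 5, 5/2, 5/3, 5/4, ... strictly decreasing.
- The maximum is 5 (n=1); sup = 5 (attained).
- The set is bounded below by 0; 5/n -> 0 so 0 is the greatest lower bound.
- 0 is not in the set, so inf = 0 is not attained.
Conclusion: sup(S) = 5, attained in S.

5


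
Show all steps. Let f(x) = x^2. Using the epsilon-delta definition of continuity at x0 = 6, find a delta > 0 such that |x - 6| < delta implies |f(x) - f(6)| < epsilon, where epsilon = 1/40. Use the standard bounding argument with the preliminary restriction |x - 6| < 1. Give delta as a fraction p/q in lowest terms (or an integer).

Factor: |x^2 - (6)^2| = |x - 6| * |x + 6|.
Impose |x - 6| < 1 first. Then |x + 6| = |(x - 6) + 2*(6)| <= |x - 6| + 2*|6| < 1 + 12 = 13.
So |x^2 - (6)^2| < delta * 13.
We need delta * 13 <= 1/40, i.e. delta <= 1/40/13 = 1/520.
Since 1/520 < 1, this is tighter than 1; take delta = 1/520.
So delta = 1/520 works.

1/520


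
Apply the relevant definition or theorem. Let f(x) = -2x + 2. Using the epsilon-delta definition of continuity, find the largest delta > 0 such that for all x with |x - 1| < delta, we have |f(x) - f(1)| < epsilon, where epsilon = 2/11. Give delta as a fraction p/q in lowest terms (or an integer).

We compute f(1) = -2*(1) + 2 = 0.
|f(x) - f(1)| = |-2x + 2 - (0)| = |-2(x - 1)| = 2|x - 1|.
We need 2|x - 1| < 2/11, i.e. |x - 1| < 2/11 / 2 = 1/11.
So any delta <= 1/11 works. Conversely, if delta > 1/11, then x = 1 + 1/11 satisfies |x - 1| = 1/11 < delta but |f(x) - f(1)| = 2 * 1/11 = 2/11, which is not < 2/11; so no larger delta works.
Hence the largest such delta is 1/11.

1/11


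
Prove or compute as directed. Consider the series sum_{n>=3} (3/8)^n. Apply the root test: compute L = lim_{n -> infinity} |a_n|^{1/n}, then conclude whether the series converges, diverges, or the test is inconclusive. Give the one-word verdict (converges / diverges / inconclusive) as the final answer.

Let a_n denote the general term. Form |a_n|^(1/n) and simplify:
|a_n|^(1/n) = 3/8
Take the limit as n -> infinity: L = 3/8.
Since L = 3/8 < 1, the root test implies convergence.

converges


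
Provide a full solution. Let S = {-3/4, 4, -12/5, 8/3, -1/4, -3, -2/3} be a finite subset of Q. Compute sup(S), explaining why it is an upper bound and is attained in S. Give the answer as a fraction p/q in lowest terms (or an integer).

S is finite, so sup(S) = max(S).
Sorted decreasing:
4, 8/3, -1/4, -2/3, -3/4, -12/5, -3
The extremum is 4.
For every x in S, x <= 4. And 4 is in S, so it is attained.
Therefore sup(S) = 4.

4


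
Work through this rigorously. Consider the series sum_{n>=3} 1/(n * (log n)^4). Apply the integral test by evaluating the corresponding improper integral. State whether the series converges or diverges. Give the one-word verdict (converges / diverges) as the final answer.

Let f(x) = 1/(x*log(x)^4). Then f is positive, continuous, and decreasing on [3, infinity), so the integral test applies.
Compute the improper integral int_{3}^infinity f(x) dx:
  antiderivative F(x) = -1/(3*log(x)^3).
  F(x) -> 0 as x -> infinity.  int = 0 - F(3) = 1/(3*log(3)^3) < infinity. By the integral test, the series converges.

converges


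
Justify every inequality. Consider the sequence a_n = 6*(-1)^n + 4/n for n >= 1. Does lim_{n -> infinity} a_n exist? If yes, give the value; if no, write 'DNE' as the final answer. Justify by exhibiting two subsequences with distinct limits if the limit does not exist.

Examine the behaviour of a_n along subsequences.
a_{2k} = 6 + 4/(2k) -> 6. a_{2k+1} = -6 + 4/(2k+1) -> -6.
Since these two subsequential limits are 6 and -6, distinct, the full sequence cannot converge (a convergent sequence has all subsequences tending to the same limit). So lim a_n does not exist.

DNE


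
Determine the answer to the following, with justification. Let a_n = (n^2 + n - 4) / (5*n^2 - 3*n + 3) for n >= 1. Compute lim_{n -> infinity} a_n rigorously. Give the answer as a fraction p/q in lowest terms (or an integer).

Divide numerator and denominator by n^2, the highest power:
numerator / n^2 = 1 + 1/n - 4/n^2
denominator / n^2 = 5 - 3/n + 3/n^2
As n -> infinity, all terms of the form c/n^k (k >= 1) tend to 0.
So numerator / n^2 -> 1 and denominator / n^2 -> 5.
Therefore lim a_n = 1/5.

1/5


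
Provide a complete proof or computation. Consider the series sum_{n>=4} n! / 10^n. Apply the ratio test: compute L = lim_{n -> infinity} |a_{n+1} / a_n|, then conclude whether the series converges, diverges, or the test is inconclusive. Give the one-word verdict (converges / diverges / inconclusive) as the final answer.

Let a_n denote the general term. Form the ratio a_{n+1}/a_n and simplify:
a_{n+1}/a_n = n/10 + 1/10
Take the limit as n -> infinity: L = infinity.
Since L = infinity > 1 (or L = infinity), the ratio test implies the series diverges.

diverges


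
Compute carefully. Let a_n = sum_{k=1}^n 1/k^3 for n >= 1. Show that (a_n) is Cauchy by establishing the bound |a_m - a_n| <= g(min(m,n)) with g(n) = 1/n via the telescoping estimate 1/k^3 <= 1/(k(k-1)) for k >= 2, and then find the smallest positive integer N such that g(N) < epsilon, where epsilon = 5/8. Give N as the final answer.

For m > n >= 1: |a_m - a_n| = sum_{k=n+1}^m 1/k^3.
Use 1/k^3 <= 1/(k(k-1)) = 1/(k-1) - 1/k for k >= 2 (which holds since k^3 >= k^2 >= k(k-1) for k >= 2):
sum_{k=n+1}^m 1/k^3 <= sum_{k=n+1}^m (1/(k-1) - 1/k) = 1/n - 1/m <= 1/n.
By symmetry the same bound holds with n,m swapped, so |a_m - a_n| <= 1/min(m,n) = g(min(m,n)). Since g(n) -> 0, (a_n) is Cauchy.
Now solve g(N) < 5/8: 1/N < 5/8 <=> N > 1/(5/8) = 8/5.
The smallest integer strictly greater than 8/5 is N = 2.
Check: g(2) = 1/2 < 5/8; g(1) = 1/1 >= 5/8. So N = 2.

2


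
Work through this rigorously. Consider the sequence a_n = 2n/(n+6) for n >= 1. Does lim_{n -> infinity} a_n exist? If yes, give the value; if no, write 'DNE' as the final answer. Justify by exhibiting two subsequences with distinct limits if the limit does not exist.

Examine the behaviour of a_n along subsequences.
Even-n subsequence a_{2k} = 2(2k)/(2k+6) -> 2. Odd-n subsequence a_{2k+1} = 2(2k+1)/(2k+7) -> 2. Both tend to 2, which suggests the limit is 2; verify directly.
|a_n - 2| = |2n - 2(n+6)| / (n+6) = 12/(n+6) < 12/n for every n >= 1.
Given epsilon > 0, choose a positive integer N > 12/epsilon. Then for all n >= N, |a_n - 2| < 12/n <= 12/N < epsilon.
So by the definition of the limit, lim a_n exists and equals 2.

2


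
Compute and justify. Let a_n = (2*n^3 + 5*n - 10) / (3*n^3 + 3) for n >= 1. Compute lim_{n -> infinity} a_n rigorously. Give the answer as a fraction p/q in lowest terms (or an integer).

Divide numerator and denominator by n^3, the highest power:
numerator / n^3 = 2 + 5/n^2 - 10/n^3
denominator / n^3 = 3 + 3/n^3
As n -> infinity, all terms of the form c/n^k (k >= 1) tend to 0.
So numerator / n^3 -> 2 and denominator / n^3 -> 3.
Therefore lim a_n = 2/3.

2/3


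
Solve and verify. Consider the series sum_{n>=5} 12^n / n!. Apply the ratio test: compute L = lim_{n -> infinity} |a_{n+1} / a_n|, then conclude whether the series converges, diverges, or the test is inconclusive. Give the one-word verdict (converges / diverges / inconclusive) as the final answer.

Let a_n denote the general term. Form the ratio a_{n+1}/a_n and simplify:
a_{n+1}/a_n = 12/(n + 1)
Take the limit as n -> infinity: L = 0.
Since L = 0 < 1, the ratio test implies the series converges.

converges


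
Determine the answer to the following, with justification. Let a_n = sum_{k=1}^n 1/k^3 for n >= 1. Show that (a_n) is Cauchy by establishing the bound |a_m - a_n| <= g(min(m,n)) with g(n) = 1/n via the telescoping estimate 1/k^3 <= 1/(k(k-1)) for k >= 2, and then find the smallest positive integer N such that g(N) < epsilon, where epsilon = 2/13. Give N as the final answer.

For m > n >= 1: |a_m - a_n| = sum_{k=n+1}^m 1/k^3.
Use 1/k^3 <= 1/(k(k-1)) = 1/(k-1) - 1/k for k >= 2 (which holds since k^3 >= k^2 >= k(k-1) for k >= 2):
sum_{k=n+1}^m 1/k^3 <= sum_{k=n+1}^m (1/(k-1) - 1/k) = 1/n - 1/m <= 1/n.
By symmetry the same bound holds with n,m swapped, so |a_m - a_n| <= 1/min(m,n) = g(min(m,n)). Since g(n) -> 0, (a_n) is Cauchy.
Now solve g(N) < 2/13: 1/N < 2/13 <=> N > 1/(2/13) = 13/2.
The smallest integer strictly greater than 13/2 is N = 7.
Check: g(7) = 1/7 < 2/13; g(6) = 1/6 >= 2/13. So N = 7.

7


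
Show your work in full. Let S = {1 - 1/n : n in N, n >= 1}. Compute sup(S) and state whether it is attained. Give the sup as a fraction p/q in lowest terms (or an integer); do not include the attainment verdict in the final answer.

Analysis:
- Values: 0, 1/2, 2/3, 3/4, ... strictly increasing.
- Minimum is 0 (n=1); inf = 0 (attained).
- 1 - 1/n -> 1 from below; sup = 1, not attained.
Conclusion: sup(S) = 1, not attained in S.

1


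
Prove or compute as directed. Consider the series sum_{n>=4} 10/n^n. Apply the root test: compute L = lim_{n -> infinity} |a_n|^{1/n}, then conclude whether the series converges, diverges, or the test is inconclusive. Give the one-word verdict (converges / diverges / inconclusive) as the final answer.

Let a_n denote the general term. Form |a_n|^(1/n) and simplify:
|a_n|^(1/n) = 10^(1/n)/n
Take the limit as n -> infinity: L = 0.
Since L = 0 < 1, the root test implies convergence.

converges


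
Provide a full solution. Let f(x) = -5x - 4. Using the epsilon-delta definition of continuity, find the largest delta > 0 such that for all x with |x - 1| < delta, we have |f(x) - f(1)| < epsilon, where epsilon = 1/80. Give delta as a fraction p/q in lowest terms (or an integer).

We compute f(1) = -5*(1) - 4 = -9.
|f(x) - f(1)| = |-5x - 4 - (-9)| = |-5(x - 1)| = 5|x - 1|.
We need 5|x - 1| < 1/80, i.e. |x - 1| < 1/80 / 5 = 1/400.
So any delta <= 1/400 works. Conversely, if delta > 1/400, then x = 1 + 1/400 satisfies |x - 1| = 1/400 < delta but |f(x) - f(1)| = 5 * 1/400 = 1/80, which is not < 1/80; so no larger delta works.
Hence the largest such delta is 1/400.

1/400


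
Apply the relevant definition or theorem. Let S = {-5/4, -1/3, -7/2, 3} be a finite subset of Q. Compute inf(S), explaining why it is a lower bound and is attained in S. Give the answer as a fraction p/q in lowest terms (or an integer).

S is finite, so inf(S) = min(S).
Sorted increasing:
-7/2, -5/4, -1/3, 3
The extremum is -7/2.
For every x in S, x >= -7/2. And -7/2 is in S, so it is attained.
Therefore inf(S) = -7/2.

-7/2


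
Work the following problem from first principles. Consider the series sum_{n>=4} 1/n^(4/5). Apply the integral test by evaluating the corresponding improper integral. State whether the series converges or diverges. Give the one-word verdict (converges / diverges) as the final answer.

Let f(x) = x^(-4/5). Then f is positive, continuous, and decreasing on [4, infinity), so the integral test applies.
Compute the improper integral int_{4}^infinity f(x) dx:
  antiderivative F(x) = 5*x^(1/5).
  As x -> infinity, F(x) -> infinity (since p = 4/5 < 1).
  So the integral diverges. By the integral test, the series diverges.

diverges


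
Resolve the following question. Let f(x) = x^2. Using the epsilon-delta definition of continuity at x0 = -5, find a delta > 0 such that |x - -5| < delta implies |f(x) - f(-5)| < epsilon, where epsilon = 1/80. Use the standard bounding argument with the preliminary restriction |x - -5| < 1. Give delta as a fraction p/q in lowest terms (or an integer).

Factor: |x^2 - (-5)^2| = |x - -5| * |x + -5|.
Impose |x - -5| < 1 first. Then |x + -5| = |(x - -5) + 2*(-5)| <= |x - -5| + 2*|-5| < 1 + 10 = 11.
So |x^2 - (-5)^2| < delta * 11.
We need delta * 11 <= 1/80, i.e. delta <= 1/80/11 = 1/880.
Since 1/880 < 1, this is tighter than 1; take delta = 1/880.
So delta = 1/880 works.

1/880


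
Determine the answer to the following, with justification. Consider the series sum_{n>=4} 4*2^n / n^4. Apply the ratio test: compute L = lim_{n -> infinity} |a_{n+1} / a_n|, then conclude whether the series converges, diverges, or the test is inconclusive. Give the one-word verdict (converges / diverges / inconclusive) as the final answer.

Let a_n denote the general term. Form the ratio a_{n+1}/a_n and simplify:
a_{n+1}/a_n = 2*n^4/(n + 1)^4
Take the limit as n -> infinity: L = 2.
Since L = 2 > 1 (or L = infinity), the ratio test implies the series diverges.

diverges


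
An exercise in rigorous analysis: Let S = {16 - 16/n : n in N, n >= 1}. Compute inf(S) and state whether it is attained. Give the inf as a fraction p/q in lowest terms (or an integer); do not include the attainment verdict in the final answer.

Analysis:
- Values: 0, 8, 32/3, 12, ... strictly increasing.
- Minimum is 0 (n=1); inf = 0 (attained).
- 16 - 16/n -> 16 from below; sup = 16, not attained.
Conclusion: inf(S) = 0, attained in S.

0


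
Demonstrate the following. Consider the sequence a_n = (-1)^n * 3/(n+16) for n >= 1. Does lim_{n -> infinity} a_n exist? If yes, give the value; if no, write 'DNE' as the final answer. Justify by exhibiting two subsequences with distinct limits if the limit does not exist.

Examine the behaviour of a_n along subsequences.
Even-n subsequence a_{2k} = 3/(2k+16) -> 0. Odd-n subsequence a_{2k+1} = -3/(2k+17) -> 0. Both tend to 0, which suggests the limit is 0; verify directly.
|a_n - 0| = 3/(n+16) < 3/n for every n >= 1.
Given epsilon > 0, choose a positive integer N > 3/epsilon. Then for all n >= N, |a_n| < 3/n <= 3/N < epsilon.
So by the definition of the limit, lim a_n exists and equals 0.

0


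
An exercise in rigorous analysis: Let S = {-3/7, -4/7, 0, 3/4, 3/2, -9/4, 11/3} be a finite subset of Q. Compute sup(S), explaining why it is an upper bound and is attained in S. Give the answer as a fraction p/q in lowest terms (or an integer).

S is finite, so sup(S) = max(S).
Sorted decreasing:
11/3, 3/2, 3/4, 0, -3/7, -4/7, -9/4
The extremum is 11/3.
For every x in S, x <= 11/3. And 11/3 is in S, so it is attained.
Therefore sup(S) = 11/3.

11/3


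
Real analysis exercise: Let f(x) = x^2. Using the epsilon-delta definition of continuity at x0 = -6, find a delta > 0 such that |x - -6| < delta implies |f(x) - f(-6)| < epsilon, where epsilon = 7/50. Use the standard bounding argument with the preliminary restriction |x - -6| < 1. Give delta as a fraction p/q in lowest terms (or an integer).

Factor: |x^2 - (-6)^2| = |x - -6| * |x + -6|.
Impose |x - -6| < 1 first. Then |x + -6| = |(x - -6) + 2*(-6)| <= |x - -6| + 2*|-6| < 1 + 12 = 13.
So |x^2 - (-6)^2| < delta * 13.
We need delta * 13 <= 7/50, i.e. delta <= 7/50/13 = 7/650.
Since 7/650 < 1, this is tighter than 1; take delta = 7/650.
So delta = 7/650 works.

7/650


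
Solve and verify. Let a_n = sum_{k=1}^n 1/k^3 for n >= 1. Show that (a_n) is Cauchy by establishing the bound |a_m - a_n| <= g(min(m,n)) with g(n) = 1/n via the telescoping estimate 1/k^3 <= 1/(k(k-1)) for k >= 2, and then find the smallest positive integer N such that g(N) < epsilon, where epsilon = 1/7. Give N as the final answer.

For m > n >= 1: |a_m - a_n| = sum_{k=n+1}^m 1/k^3.
Use 1/k^3 <= 1/(k(k-1)) = 1/(k-1) - 1/k for k >= 2 (which holds since k^3 >= k^2 >= k(k-1) for k >= 2):
sum_{k=n+1}^m 1/k^3 <= sum_{k=n+1}^m (1/(k-1) - 1/k) = 1/n - 1/m <= 1/n.
By symmetry the same bound holds with n,m swapped, so |a_m - a_n| <= 1/min(m,n) = g(min(m,n)). Since g(n) -> 0, (a_n) is Cauchy.
Now solve g(N) < 1/7: 1/N < 1/7 <=> N > 1/(1/7) = 7.
The smallest integer strictly greater than 7 is N = 8.
Check: g(8) = 1/8 < 1/7; g(7) = 1/7 >= 1/7. So N = 8.

8


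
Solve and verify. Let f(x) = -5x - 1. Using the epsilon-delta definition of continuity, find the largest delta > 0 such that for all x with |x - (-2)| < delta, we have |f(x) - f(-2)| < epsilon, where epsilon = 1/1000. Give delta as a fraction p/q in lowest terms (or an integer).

We compute f(-2) = -5*(-2) - 1 = 9.
|f(x) - f(-2)| = |-5x - 1 - (9)| = |-5(x - (-2))| = 5|x - (-2)|.
We need 5|x - (-2)| < 1/1000, i.e. |x - (-2)| < 1/1000 / 5 = 1/5000.
So any delta <= 1/5000 works. Conversely, if delta > 1/5000, then x = -2 + 1/5000 satisfies |x - (-2)| = 1/5000 < delta but |f(x) - f(-2)| = 5 * 1/5000 = 1/1000, which is not < 1/1000; so no larger delta works.
Hence the largest such delta is 1/5000.

1/5000


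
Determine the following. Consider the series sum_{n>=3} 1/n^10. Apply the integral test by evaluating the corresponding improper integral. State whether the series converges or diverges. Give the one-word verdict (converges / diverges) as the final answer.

Let f(x) = x^(-10). Then f is positive, continuous, and decreasing on [3, infinity), so the integral test applies.
Compute the improper integral int_{3}^infinity f(x) dx:
  antiderivative F(x) = -1/(9*x^9).
  As x -> infinity, F(x) -> 0 (since p = 10 > 1).
  So int = F(infinity) - F(3) = 0 - (-1/177147) = 1/177147.
  Finite, so by the integral test, the series converges.

converges


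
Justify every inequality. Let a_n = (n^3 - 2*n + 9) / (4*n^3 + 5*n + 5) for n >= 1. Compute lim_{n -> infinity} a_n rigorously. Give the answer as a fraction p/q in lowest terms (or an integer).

Divide numerator and denominator by n^3, the highest power:
numerator / n^3 = 1 - 2/n^2 + 9/n^3
denominator / n^3 = 4 + 5/n^2 + 5/n^3
As n -> infinity, all terms of the form c/n^k (k >= 1) tend to 0.
So numerator / n^3 -> 1 and denominator / n^3 -> 4.
Therefore lim a_n = 1/4.

1/4


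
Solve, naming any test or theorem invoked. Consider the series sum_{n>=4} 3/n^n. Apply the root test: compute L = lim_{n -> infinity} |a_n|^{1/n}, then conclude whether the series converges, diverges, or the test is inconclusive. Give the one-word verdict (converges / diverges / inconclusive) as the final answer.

Let a_n denote the general term. Form |a_n|^(1/n) and simplify:
|a_n|^(1/n) = 3^(1/n)/n
Take the limit as n -> infinity: L = 0.
Since L = 0 < 1, the root test implies convergence.

converges


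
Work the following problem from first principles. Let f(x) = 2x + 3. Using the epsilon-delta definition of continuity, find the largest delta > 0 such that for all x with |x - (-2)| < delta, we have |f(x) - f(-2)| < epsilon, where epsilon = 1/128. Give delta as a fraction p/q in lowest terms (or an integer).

We compute f(-2) = 2*(-2) + 3 = -1.
|f(x) - f(-2)| = |2x + 3 - (-1)| = |2(x - (-2))| = 2|x - (-2)|.
We need 2|x - (-2)| < 1/128, i.e. |x - (-2)| < 1/128 / 2 = 1/256.
So any delta <= 1/256 works. Conversely, if delta > 1/256, then x = -2 + 1/256 satisfies |x - (-2)| = 1/256 < delta but |f(x) - f(-2)| = 2 * 1/256 = 1/128, which is not < 1/128; so no larger delta works.
Hence the largest such delta is 1/256.

1/256


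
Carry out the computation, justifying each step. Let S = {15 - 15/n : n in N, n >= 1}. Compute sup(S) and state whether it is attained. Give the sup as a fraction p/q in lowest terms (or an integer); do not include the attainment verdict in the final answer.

Analysis:
- Values: 0, 15/2, 10, 45/4, ... strictly increasing.
- Minimum is 0 (n=1); inf = 0 (attained).
- 15 - 15/n -> 15 from below; sup = 15, not attained.
Conclusion: sup(S) = 15, not attained in S.

15


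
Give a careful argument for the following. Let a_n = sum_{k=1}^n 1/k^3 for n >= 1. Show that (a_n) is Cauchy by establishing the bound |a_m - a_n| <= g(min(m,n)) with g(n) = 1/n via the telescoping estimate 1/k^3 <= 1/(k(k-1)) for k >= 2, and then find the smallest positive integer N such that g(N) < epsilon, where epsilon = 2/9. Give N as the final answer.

For m > n >= 1: |a_m - a_n| = sum_{k=n+1}^m 1/k^3.
Use 1/k^3 <= 1/(k(k-1)) = 1/(k-1) - 1/k for k >= 2 (which holds since k^3 >= k^2 >= k(k-1) for k >= 2):
sum_{k=n+1}^m 1/k^3 <= sum_{k=n+1}^m (1/(k-1) - 1/k) = 1/n - 1/m <= 1/n.
By symmetry the same bound holds with n,m swapped, so |a_m - a_n| <= 1/min(m,n) = g(min(m,n)). Since g(n) -> 0, (a_n) is Cauchy.
Now solve g(N) < 2/9: 1/N < 2/9 <=> N > 1/(2/9) = 9/2.
The smallest integer strictly greater than 9/2 is N = 5.
Check: g(5) = 1/5 < 2/9; g(4) = 1/4 >= 2/9. So N = 5.

5


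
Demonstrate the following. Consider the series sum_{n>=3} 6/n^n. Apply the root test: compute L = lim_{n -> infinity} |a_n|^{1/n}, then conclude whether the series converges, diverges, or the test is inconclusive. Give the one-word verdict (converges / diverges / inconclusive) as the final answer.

Let a_n denote the general term. Form |a_n|^(1/n) and simplify:
|a_n|^(1/n) = 6^(1/n)/n
Take the limit as n -> infinity: L = 0.
Since L = 0 < 1, the root test implies convergence.

converges


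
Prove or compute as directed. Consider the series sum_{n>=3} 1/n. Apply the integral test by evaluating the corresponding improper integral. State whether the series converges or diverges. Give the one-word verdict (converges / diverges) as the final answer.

Let f(x) = 1/x. Then f is positive, continuous, and decreasing on [3, infinity), so the integral test applies.
Compute the improper integral int_{3}^infinity f(x) dx:
  antiderivative F(x) = log(x).
  As x -> infinity, log(x) -> infinity.
  So int = infinity - log(3) = infinity. By the integral test, the series diverges.

diverges


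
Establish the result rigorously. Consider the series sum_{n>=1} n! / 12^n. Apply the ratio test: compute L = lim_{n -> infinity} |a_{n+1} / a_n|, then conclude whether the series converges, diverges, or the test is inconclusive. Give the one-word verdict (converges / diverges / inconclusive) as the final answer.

Let a_n denote the general term. Form the ratio a_{n+1}/a_n and simplify:
a_{n+1}/a_n = n/12 + 1/12
Take the limit as n -> infinity: L = infinity.
Since L = infinity > 1 (or L = infinity), the ratio test implies the series diverges.

diverges


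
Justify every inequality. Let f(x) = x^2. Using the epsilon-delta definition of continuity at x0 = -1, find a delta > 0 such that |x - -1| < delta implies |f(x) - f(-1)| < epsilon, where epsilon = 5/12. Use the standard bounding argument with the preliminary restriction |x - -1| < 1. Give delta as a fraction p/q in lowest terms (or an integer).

Factor: |x^2 - (-1)^2| = |x - -1| * |x + -1|.
Impose |x - -1| < 1 first. Then |x + -1| = |(x - -1) + 2*(-1)| <= |x - -1| + 2*|-1| < 1 + 2 = 3.
So |x^2 - (-1)^2| < delta * 3.
We need delta * 3 <= 5/12, i.e. delta <= 5/12/3 = 5/36.
Since 5/36 < 1, this is tighter than 1; take delta = 5/36.
So delta = 5/36 works.

5/36


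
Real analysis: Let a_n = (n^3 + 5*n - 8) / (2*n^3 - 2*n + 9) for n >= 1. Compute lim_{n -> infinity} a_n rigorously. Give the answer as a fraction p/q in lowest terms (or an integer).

Divide numerator and denominator by n^3, the highest power:
numerator / n^3 = 1 + 5/n^2 - 8/n^3
denominator / n^3 = 2 - 2/n^2 + 9/n^3
As n -> infinity, all terms of the form c/n^k (k >= 1) tend to 0.
So numerator / n^3 -> 1 and denominator / n^3 -> 2.
Therefore lim a_n = 1/2.

1/2


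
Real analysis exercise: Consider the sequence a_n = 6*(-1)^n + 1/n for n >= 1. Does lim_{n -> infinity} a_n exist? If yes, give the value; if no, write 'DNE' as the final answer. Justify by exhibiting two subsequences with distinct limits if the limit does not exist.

Examine the behaviour of a_n along subsequences.
a_{2k} = 6 + 1/(2k) -> 6. a_{2k+1} = -6 + 1/(2k+1) -> -6.
Since these two subsequential limits are 6 and -6, distinct, the full sequence cannot converge (a convergent sequence has all subsequences tending to the same limit). So lim a_n does not exist.

DNE


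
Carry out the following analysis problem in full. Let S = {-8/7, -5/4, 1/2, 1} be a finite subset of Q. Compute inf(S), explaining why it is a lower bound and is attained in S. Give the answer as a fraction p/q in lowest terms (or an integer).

S is finite, so inf(S) = min(S).
Sorted increasing:
-5/4, -8/7, 1/2, 1
The extremum is -5/4.
For every x in S, x >= -5/4. And -5/4 is in S, so it is attained.
Therefore inf(S) = -5/4.

-5/4


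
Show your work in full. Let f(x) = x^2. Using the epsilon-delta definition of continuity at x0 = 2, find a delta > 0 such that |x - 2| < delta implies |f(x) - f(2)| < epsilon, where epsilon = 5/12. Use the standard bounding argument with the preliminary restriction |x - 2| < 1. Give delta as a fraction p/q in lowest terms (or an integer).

Factor: |x^2 - (2)^2| = |x - 2| * |x + 2|.
Impose |x - 2| < 1 first. Then |x + 2| = |(x - 2) + 2*(2)| <= |x - 2| + 2*|2| < 1 + 4 = 5.
So |x^2 - (2)^2| < delta * 5.
We need delta * 5 <= 5/12, i.e. delta <= 5/12/5 = 1/12.
Since 1/12 < 1, this is tighter than 1; take delta = 1/12.
So delta = 1/12 works.

1/12


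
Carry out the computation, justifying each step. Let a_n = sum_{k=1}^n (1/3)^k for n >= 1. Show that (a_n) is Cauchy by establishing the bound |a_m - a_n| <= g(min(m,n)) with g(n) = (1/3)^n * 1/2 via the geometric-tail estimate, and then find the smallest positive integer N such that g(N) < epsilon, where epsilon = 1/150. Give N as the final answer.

For m > n >= 1: |a_m - a_n| = sum_{k=n+1}^m (1/3)^k < sum_{k=n+1}^infinity (1/3)^k = (1/3)^(n+1) / (1 - 1/3) = (1/3)^n * (1/3) * (3/2) = (1/3)^n * 1/2.
So g(n) = (1/3)^n / 2. Since g(n) -> 0, (a_n) is Cauchy.
Now solve g(N) < 1/150: (1/3)^N / 2 < 1/150 <=> 3^N > 1 / (2 * 1/150) = 75.
Check powers of 3: 3^3 = 27 <= 75, 3^4 = 81 > 75.
So the smallest such N is 4. Check: g(4) = 1/(2 * 81) = 1/162 < 1/150.

4


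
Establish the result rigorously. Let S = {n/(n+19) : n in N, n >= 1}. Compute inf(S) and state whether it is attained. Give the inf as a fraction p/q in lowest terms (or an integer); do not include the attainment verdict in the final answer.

Analysis:
- Values: 1/20, 2/21, 3/22, 4/23, ... strictly increasing.
- Minimum is 1/20 (n=1); inf = 1/20 (attained).
- n/(n+19) = 1 - 19/(n+19) -> 1 from below as n -> infinity, and never equals 1.
- So sup = 1 (not attained).
Conclusion: inf(S) = 1/20, attained in S.

1/20


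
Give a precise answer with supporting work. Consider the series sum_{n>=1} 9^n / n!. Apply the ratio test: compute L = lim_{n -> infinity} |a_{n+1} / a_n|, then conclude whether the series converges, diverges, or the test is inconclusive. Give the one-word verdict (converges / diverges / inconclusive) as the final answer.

Let a_n denote the general term. Form the ratio a_{n+1}/a_n and simplify:
a_{n+1}/a_n = 9/(n + 1)
Take the limit as n -> infinity: L = 0.
Since L = 0 < 1, the ratio test implies the series converges.

converges


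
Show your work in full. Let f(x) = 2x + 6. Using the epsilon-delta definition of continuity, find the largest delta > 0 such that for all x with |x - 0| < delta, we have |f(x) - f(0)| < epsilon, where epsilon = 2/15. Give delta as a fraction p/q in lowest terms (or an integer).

We compute f(0) = 2*(0) + 6 = 6.
|f(x) - f(0)| = |2x + 6 - (6)| = |2(x - 0)| = 2|x - 0|.
We need 2|x - 0| < 2/15, i.e. |x - 0| < 2/15 / 2 = 1/15.
So any delta <= 1/15 works. Conversely, if delta > 1/15, then x = 0 + 1/15 satisfies |x - 0| = 1/15 < delta but |f(x) - f(0)| = 2 * 1/15 = 2/15, which is not < 2/15; so no larger delta works.
Hence the largest such delta is 1/15.

1/15


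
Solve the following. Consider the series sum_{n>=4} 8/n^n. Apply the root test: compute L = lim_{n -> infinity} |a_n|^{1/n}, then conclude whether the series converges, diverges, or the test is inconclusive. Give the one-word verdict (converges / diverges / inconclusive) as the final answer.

Let a_n denote the general term. Form |a_n|^(1/n) and simplify:
|a_n|^(1/n) = 2^(3/n)/n
Take the limit as n -> infinity: L = 0.
Since L = 0 < 1, the root test implies convergence.

converges


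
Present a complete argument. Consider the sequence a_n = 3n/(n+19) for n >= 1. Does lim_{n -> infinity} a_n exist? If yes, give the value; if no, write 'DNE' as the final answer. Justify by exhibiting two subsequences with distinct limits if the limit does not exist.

Examine the behaviour of a_n along subsequences.
Even-n subsequence a_{2k} = 3(2k)/(2k+19) -> 3. Odd-n subsequence a_{2k+1} = 3(2k+1)/(2k+20) -> 3. Both tend to 3, which suggests the limit is 3; verify directly.
|a_n - 3| = |3n - 3(n+19)| / (n+19) = 57/(n+19) < 57/n for every n >= 1.
Given epsilon > 0, choose a positive integer N > 57/epsilon. Then for all n >= N, |a_n - 3| < 57/n <= 57/N < epsilon.
So by the definition of the limit, lim a_n exists and equals 3.

3


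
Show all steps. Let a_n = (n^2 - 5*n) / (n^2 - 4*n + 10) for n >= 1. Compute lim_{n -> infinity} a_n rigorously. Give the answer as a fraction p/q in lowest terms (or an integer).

Divide numerator and denominator by n^2, the highest power:
numerator / n^2 = 1 - 5/n
denominator / n^2 = 1 - 4/n + 10/n^2
As n -> infinity, all terms of the form c/n^k (k >= 1) tend to 0.
So numerator / n^2 -> 1 and denominator / n^2 -> 1.
Therefore lim a_n = 1.

1


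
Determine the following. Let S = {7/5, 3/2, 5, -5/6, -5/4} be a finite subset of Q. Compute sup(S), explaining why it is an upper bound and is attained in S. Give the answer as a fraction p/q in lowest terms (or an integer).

S is finite, so sup(S) = max(S).
Sorted decreasing:
5, 3/2, 7/5, -5/6, -5/4
The extremum is 5.
For every x in S, x <= 5. And 5 is in S, so it is attained.
Therefore sup(S) = 5.

5


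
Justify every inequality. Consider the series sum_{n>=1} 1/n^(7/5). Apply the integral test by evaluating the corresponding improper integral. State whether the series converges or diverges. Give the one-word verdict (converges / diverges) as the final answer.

Let f(x) = x^(-7/5). Then f is positive, continuous, and decreasing on [1, infinity), so the integral test applies.
Compute the improper integral int_{1}^infinity f(x) dx:
  antiderivative F(x) = -5/(2*x^(2/5)).
  As x -> infinity, F(x) -> 0 (since p = 7/5 > 1).
  So int = F(infinity) - F(1) = 0 - (-5/2) = 5/2.
  Finite, so by the integral test, the series converges.

converges


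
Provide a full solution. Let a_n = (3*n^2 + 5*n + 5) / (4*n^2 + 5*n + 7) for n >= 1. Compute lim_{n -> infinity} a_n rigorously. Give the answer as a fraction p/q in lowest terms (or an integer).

Divide numerator and denominator by n^2, the highest power:
numerator / n^2 = 3 + 5/n + 5/n^2
denominator / n^2 = 4 + 5/n + 7/n^2
As n -> infinity, all terms of the form c/n^k (k >= 1) tend to 0.
So numerator / n^2 -> 3 and denominator / n^2 -> 4.
Therefore lim a_n = 3/4.

3/4


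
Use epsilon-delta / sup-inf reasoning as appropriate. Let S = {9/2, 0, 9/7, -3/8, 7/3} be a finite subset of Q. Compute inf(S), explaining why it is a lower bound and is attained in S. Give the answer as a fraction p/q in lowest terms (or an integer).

S is finite, so inf(S) = min(S).
Sorted increasing:
-3/8, 0, 9/7, 7/3, 9/2
The extremum is -3/8.
For every x in S, x >= -3/8. And -3/8 is in S, so it is attained.
Therefore inf(S) = -3/8.

-3/8


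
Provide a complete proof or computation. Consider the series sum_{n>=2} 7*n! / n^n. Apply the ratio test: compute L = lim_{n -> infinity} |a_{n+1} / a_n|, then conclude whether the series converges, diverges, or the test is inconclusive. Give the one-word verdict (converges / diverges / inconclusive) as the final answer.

Let a_n denote the general term. Form the ratio a_{n+1}/a_n and simplify:
a_{n+1}/a_n = (n/(n + 1))^n
Take the limit as n -> infinity: L = exp(-1).
Since L = exp(-1) < 1, the ratio test implies the series converges.

converges


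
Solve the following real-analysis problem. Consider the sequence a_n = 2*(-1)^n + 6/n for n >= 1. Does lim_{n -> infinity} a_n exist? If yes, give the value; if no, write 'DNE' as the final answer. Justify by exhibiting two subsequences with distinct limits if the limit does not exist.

Examine the behaviour of a_n along subsequences.
a_{2k} = 2 + 6/(2k) -> 2. a_{2k+1} = -2 + 6/(2k+1) -> -2.
Since these two subsequential limits are 2 and -2, distinct, the full sequence cannot converge (a convergent sequence has all subsequences tending to the same limit). So lim a_n does not exist.

DNE


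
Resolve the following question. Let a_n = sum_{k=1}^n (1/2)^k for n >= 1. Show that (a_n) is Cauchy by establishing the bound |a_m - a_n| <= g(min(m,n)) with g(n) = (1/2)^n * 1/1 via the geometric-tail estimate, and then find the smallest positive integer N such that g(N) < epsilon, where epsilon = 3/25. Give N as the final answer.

For m > n >= 1: |a_m - a_n| = sum_{k=n+1}^m (1/2)^k < sum_{k=n+1}^infinity (1/2)^k = (1/2)^(n+1) / (1 - 1/2) = (1/2)^n * (1/2) * (2/1) = (1/2)^n * 1/1.
So g(n) = (1/2)^n / 1. Since g(n) -> 0, (a_n) is Cauchy.
Now solve g(N) < 3/25: (1/2)^N / 1 < 3/25 <=> 2^N > 1 / (1 * 3/25) = 25/3.
Check powers of 2: 2^3 = 8 <= 25/3, 2^4 = 16 > 25/3.
So the smallest such N is 4. Check: g(4) = 1/(1 * 16) = 1/16 < 3/25.

4


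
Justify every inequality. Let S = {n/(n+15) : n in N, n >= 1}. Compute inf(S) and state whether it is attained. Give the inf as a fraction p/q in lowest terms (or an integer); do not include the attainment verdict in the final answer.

Analysis:
- Values: 1/16, 2/17, 1/6, 4/19, ... strictly increasing.
- Minimum is 1/16 (n=1); inf = 1/16 (attained).
- n/(n+15) = 1 - 15/(n+15) -> 1 from below as n -> infinity, and never equals 1.
- So sup = 1 (not attained).
Conclusion: inf(S) = 1/16, attained in S.

1/16


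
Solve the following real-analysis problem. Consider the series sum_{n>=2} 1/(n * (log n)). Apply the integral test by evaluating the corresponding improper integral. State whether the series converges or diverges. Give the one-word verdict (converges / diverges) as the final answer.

Let f(x) = 1/(x*log(x)). Then f is positive, continuous, and decreasing on [2, infinity), so the integral test applies.
Compute the improper integral int_{2}^infinity f(x) dx:
  antiderivative F(x) = log(log(x)).
  F(x) = log(log(x)) -> infinity as x -> infinity. The integral diverges, so by the integral test, the series diverges.

diverges


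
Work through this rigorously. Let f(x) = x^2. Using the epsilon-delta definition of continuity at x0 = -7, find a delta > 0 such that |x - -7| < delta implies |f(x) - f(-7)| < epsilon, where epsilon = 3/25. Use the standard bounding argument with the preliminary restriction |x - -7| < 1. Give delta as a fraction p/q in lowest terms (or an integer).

Factor: |x^2 - (-7)^2| = |x - -7| * |x + -7|.
Impose |x - -7| < 1 first. Then |x + -7| = |(x - -7) + 2*(-7)| <= |x - -7| + 2*|-7| < 1 + 14 = 15.
So |x^2 - (-7)^2| < delta * 15.
We need delta * 15 <= 3/25, i.e. delta <= 3/25/15 = 1/125.
Since 1/125 < 1, this is tighter than 1; take delta = 1/125.
So delta = 1/125 works.

1/125


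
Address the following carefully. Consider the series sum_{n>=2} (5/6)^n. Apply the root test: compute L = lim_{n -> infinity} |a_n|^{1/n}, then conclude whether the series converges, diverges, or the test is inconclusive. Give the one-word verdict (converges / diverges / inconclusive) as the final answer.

Let a_n denote the general term. Form |a_n|^(1/n) and simplify:
|a_n|^(1/n) = 5/6
Take the limit as n -> infinity: L = 5/6.
Since L = 5/6 < 1, the root test implies convergence.

converges


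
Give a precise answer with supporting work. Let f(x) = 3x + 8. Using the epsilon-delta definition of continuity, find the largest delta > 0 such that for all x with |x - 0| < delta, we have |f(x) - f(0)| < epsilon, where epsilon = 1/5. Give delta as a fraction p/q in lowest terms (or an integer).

We compute f(0) = 3*(0) + 8 = 8.
|f(x) - f(0)| = |3x + 8 - (8)| = |3(x - 0)| = 3|x - 0|.
We need 3|x - 0| < 1/5, i.e. |x - 0| < 1/5 / 3 = 1/15.
So any delta <= 1/15 works. Conversely, if delta > 1/15, then x = 0 + 1/15 satisfies |x - 0| = 1/15 < delta but |f(x) - f(0)| = 3 * 1/15 = 1/5, which is not < 1/5; so no larger delta works.
Hence the largest such delta is 1/15.

1/15
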